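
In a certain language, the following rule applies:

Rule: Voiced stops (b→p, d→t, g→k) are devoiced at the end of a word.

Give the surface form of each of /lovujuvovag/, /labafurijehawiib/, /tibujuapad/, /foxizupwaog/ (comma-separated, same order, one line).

lovujuvovak, labafurijehawiip, tibujuapat, foxizupwaok

/lovujuvovag/: /g/ is a voiced stop in word-final position, so it devoices to [k]. → [lovujuvovak].
/labafurijehawiib/: /b/ is a voiced stop in word-final position, so it devoices to [p]. → [labafurijehawiip].
/tibujuapad/: /d/ is a voiced stop in word-final position, so it devoices to [t]. → [tibujuapat].
/foxizupwaog/: /g/ is a voiced stop in word-final position, so it devoices to [k]. → [foxizupwaok].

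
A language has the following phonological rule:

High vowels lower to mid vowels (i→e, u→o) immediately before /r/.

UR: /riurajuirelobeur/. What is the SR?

riorajuerelobeor

/u/ is a high vowel immediately before /r/, so it lowers to [o].
/i/ is a high vowel immediately before /r/, so it lowers to [e].
/u/ is a high vowel immediately before /r/, so it lowers to [o].
The other instances of /i/, /u/ do not occur in the required environment and remain unchanged.
Surface form: [riorajuerelobeor].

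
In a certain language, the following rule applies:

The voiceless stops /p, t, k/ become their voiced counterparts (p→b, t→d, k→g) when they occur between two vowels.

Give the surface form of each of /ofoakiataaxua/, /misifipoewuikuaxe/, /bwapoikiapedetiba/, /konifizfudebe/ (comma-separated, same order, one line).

ofoagiadaaxua, misifiboewuiguaxe, bwaboigiabedediba, konifizfudebe

/ofoakiataaxua/: /k/ is a voiceless stop between vowels /a/ and /i/, so it voices to [g]. /t/ is a voiceless stop between vowels /a/ and /a/, so it voices to [d]. → [ofoagiadaaxua].
/misifipoewuikuaxe/: /p/ is a voiceless stop between vowels /i/ and /o/, so it voices to [b]. /k/ is a voiceless stop between vowels /i/ and /u/, so it voices to [g]. → [misifiboewuiguaxe].
/bwapoikiapedetiba/: /p/ is a voiceless stop between vowels /a/ and /o/, so it voices to [b]. /k/ is a voiceless stop between vowels /i/ and /i/, so it voices to [g]. /p/ is a voiceless stop between vowels /a/ and /e/, so it voices to [b]. /t/ is a voiceless stop between vowels /e/ and /i/, so it voices to [d]. → [bwaboigiabedediba].
/konifizfudebe/: the rule's environment is not met; surfaces unchanged as [konifizfudebe].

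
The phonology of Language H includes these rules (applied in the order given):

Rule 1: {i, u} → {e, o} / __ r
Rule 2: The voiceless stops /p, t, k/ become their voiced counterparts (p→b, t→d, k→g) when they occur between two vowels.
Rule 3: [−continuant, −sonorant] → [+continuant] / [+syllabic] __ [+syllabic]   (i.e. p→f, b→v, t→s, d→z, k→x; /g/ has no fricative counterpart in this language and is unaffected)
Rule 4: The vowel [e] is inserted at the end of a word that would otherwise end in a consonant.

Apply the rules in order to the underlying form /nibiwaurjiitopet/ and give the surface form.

niviwaorjiizovete

Rule 1 (pre-rhotic lowering): /u/ is a high vowel immediately before /r/, so it lowers to [o]. /nibiwaurjiitopet/ → nibiwaorjiitopet.
Rule 2 (intervocalic voicing): /t/ is a voiceless stop between vowels /i/ and /o/, so it voices to [d]. /p/ is a voiceless stop between vowels /o/ and /e/, so it voices to [b]. /nibiwaorjiitopet/ → nibiwaorjiidobet.
Rule 3 (intervocalic spirantization): /b/ is a stop between vowels /i/ and /i/, so it spirantizes to the fricative [v]. /d/ is a stop between vowels /i/ and /o/, so it spirantizes to the fricative [z]. /b/ is a stop between vowels /o/ and /e/, so it spirantizes to the fricative [v]. /nibiwaorjiidobet/ → niviwaorjiizovet.
Rule 4 (final e-epenthesis): the form ends in the consonant /t/, so [e] is inserted word-finally. /niviwaorjiizovet/ → niviwaorjiizovete.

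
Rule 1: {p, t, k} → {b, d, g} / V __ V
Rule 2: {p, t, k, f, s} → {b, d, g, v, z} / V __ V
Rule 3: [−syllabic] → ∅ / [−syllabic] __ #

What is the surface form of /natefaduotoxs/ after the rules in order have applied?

Rule 1 (intervocalic voicing): /t/ is a voiceless stop between vowels /a/ and /e/, so it voices to [d]. /t/ is a voiceless stop between vowels /o/ and /o/, so it voices to [d]. /natefaduotoxs/ → nadefaduodoxs.
Rule 2 (intervocalic voicing): /f/ is a voiceless obstruent between vowels /e/ and /a/, so it voices to [v]. /nadefaduodoxs/ → nadevaduodoxs.
Rule 3 (final cluster simplification): /s/ is the second consonant of a word-final cluster /xs/, so it deletes. /nadevaduodoxs/ → nadevaduodox.

nadevaduodox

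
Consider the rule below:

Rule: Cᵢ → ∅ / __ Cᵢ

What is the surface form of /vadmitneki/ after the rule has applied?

vadmitneki

No segment of /vadmitneki/ meets the structural description of the rule, so the form surfaces unchanged.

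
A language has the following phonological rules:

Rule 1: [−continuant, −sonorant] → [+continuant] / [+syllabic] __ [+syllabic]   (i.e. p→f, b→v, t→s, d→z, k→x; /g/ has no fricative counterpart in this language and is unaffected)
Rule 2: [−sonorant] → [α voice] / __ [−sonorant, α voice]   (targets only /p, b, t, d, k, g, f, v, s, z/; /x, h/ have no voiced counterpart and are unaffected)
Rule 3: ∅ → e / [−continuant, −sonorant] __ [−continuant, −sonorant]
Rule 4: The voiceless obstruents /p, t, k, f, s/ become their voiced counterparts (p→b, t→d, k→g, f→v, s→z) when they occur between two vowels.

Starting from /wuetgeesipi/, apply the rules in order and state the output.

wuedegeezivi

Rule 1 (intervocalic spirantization): /p/ is a stop between vowels /i/ and /i/, so it spirantizes to the fricative [f]. /wuetgeesipi/ → wuetgeesifi.
Rule 2 (regressive voicing assimilation): /t/ precedes the voiced obstruent /g/, so it voices to [d] by assimilation. /wuetgeesifi/ → wuedgeesifi.
Rule 3 (stop-cluster e-epenthesis): /d/ and /g/ form a stop–stop cluster, so [e] is inserted between them. /wuedgeesifi/ → wuedegeesifi.
Rule 4 (intervocalic voicing): /s/ is a voiceless obstruent between vowels /e/ and /i/, so it voices to [z]. /f/ is a voiceless obstruent between vowels /i/ and /i/, so it voices to [v]. /wuedegeesifi/ → wuedegeezivi.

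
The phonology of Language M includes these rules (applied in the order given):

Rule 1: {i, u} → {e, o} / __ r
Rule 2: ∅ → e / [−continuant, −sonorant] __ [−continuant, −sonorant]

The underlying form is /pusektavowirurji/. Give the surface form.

Rule 1 (pre-rhotic lowering): /i/ is a high vowel immediately before /r/, so it lowers to [e]. /u/ is a high vowel immediately before /r/, so it lowers to [o]. /pusektavowirurji/ → pusektavowerorji.
Rule 2 (stop-cluster e-epenthesis): /k/ and /t/ form a stop–stop cluster, so [e] is inserted between them. /pusektavowerorji/ → puseketavowerorji.

puseketavowerorji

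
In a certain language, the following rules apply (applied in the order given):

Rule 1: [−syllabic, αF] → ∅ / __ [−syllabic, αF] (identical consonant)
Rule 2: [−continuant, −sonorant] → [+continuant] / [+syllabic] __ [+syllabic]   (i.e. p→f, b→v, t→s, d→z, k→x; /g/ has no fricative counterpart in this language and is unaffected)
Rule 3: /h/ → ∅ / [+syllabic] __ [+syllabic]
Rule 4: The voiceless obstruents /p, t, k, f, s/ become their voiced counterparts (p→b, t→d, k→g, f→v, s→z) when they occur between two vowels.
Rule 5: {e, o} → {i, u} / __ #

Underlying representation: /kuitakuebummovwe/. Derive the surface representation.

kuizaxuevumovwi

Rule 1 (degemination): /mm/ is a geminate; the first /m/ deletes. /kuitakuebummovwe/ → kuitakuebumovwe.
Rule 2 (intervocalic spirantization): /t/ is a stop between vowels /i/ and /a/, so it spirantizes to the fricative [s]. /k/ is a stop between vowels /a/ and /u/, so it spirantizes to the fricative [x]. /b/ is a stop between vowels /e/ and /u/, so it spirantizes to the fricative [v]. /kuitakuebumovwe/ → kuisaxuevumovwe.
Rule 3 (intervocalic h-deletion): no segment meets the environment; /kuisaxuevumovwe/ is unchanged.
Rule 4 (intervocalic voicing): /s/ is a voiceless obstruent between vowels /i/ and /a/, so it voices to [z]. /kuisaxuevumovwe/ → kuizaxuevumovwe.
Rule 5 (final vowel raising): /e/ is a mid vowel in word-final position, so it raises to [i]. /kuizaxuevumovwe/ → kuizaxuevumovwi.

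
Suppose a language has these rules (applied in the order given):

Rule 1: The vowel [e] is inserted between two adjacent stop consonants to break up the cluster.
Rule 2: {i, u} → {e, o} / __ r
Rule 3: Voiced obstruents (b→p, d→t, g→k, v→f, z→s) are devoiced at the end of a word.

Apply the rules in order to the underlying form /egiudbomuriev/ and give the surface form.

Rule 1 (stop-cluster e-epenthesis): /d/ and /b/ form a stop–stop cluster, so [e] is inserted between them. /egiudbomuriev/ → egiudebomuriev.
Rule 2 (pre-rhotic lowering): /u/ is a high vowel immediately before /r/, so it lowers to [o]. /egiudebomuriev/ → egiudebomoriev.
Rule 3 (final devoicing): /v/ is a voiced obstruent in word-final position, so it devoices to [f]. /egiudebomoriev/ → egiudebomorief.

egiudebomorief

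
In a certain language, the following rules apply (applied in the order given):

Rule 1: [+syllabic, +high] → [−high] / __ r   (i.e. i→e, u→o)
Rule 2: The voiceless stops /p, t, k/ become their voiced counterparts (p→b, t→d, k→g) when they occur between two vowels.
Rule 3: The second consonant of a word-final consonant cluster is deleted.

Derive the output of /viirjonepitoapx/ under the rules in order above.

Rule 1 (pre-rhotic lowering): /i/ is a high vowel immediately before /r/, so it lowers to [e]. /viirjonepitoapx/ → vierjonepitoapx.
Rule 2 (intervocalic voicing): /p/ is a voiceless stop between vowels /e/ and /i/, so it voices to [b]. /t/ is a voiceless stop between vowels /i/ and /o/, so it voices to [d]. /vierjonepitoapx/ → vierjonebidoapx.
Rule 3 (final cluster simplification): /x/ is the second consonant of a word-final cluster /px/, so it deletes. /vierjonebidoapx/ → vierjonebidoap.

vierjonebidoap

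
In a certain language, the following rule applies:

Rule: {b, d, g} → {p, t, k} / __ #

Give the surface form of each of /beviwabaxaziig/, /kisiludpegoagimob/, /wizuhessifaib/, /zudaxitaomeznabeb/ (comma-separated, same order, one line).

beviwabaxaziik, kisiludpegoagimop, wizuhessifaip, zudaxitaomeznabep

/beviwabaxaziig/: /g/ is a voiced stop in word-final position, so it devoices to [k]. → [beviwabaxaziik].
/kisiludpegoagimob/: /b/ is a voiced stop in word-final position, so it devoices to [p]. → [kisiludpegoagimop].
/wizuhessifaib/: /b/ is a voiced stop in word-final position, so it devoices to [p]. → [wizuhessifaip].
/zudaxitaomeznabeb/: /b/ is a voiced stop in word-final position, so it devoices to [p]. → [zudaxitaomeznabep].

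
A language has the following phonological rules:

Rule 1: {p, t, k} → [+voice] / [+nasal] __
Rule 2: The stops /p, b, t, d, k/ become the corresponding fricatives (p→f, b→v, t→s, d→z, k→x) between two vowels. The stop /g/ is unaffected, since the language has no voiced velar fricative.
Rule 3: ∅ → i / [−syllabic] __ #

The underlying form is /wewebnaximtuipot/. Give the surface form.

Rule 1 (post-nasal voicing): /t/ is a voiceless stop immediately after the nasal /m/, so it voices to [d]. /wewebnaximtuipot/ → wewebnaximduipot.
Rule 2 (intervocalic spirantization): /p/ is a stop between vowels /i/ and /o/, so it spirantizes to the fricative [f]. /wewebnaximduipot/ → wewebnaximduifot.
Rule 3 (final i-epenthesis): the form ends in the consonant /t/, so [i] is inserted word-finally. /wewebnaximduifot/ → wewebnaximduifoti.

wewebnaximduifoti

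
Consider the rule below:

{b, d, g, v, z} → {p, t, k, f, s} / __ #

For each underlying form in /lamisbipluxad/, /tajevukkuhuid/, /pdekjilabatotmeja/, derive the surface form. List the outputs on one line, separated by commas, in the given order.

lamisbipluxat, tajevukkuhuit, pdekjilabatotmeja

/lamisbipluxad/: /d/ is a voiced obstruent in word-final position, so it devoices to [t]. → [lamisbipluxat].
/tajevukkuhuid/: /d/ is a voiced obstruent in word-final position, so it devoices to [t]. → [tajevukkuhuit].
/pdekjilabatotmeja/: the rule's environment is not met; surfaces unchanged as [pdekjilabatotmeja].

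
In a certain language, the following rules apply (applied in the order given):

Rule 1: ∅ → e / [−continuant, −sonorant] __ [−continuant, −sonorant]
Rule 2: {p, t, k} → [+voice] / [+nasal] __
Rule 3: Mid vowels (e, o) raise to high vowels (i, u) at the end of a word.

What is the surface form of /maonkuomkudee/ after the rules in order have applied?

maonguomgudei

Rule 1 (stop-cluster e-epenthesis): no segment meets the environment; /maonkuomkudee/ is unchanged.
Rule 2 (post-nasal voicing): /k/ is a voiceless stop immediately after the nasal /n/, so it voices to [g]. /k/ is a voiceless stop immediately after the nasal /m/, so it voices to [g]. /maonkuomkudee/ → maonguomgudee.
Rule 3 (final vowel raising): /e/ is a mid vowel in word-final position, so it raises to [i]. /maonguomgudee/ → maonguomgudei.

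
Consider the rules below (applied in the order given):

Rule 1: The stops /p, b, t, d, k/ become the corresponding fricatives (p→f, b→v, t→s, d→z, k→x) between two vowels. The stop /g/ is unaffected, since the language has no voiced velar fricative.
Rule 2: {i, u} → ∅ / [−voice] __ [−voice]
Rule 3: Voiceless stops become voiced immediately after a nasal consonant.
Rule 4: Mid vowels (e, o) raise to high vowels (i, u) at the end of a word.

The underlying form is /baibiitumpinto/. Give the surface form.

Rule 1 (intervocalic spirantization): /b/ is a stop between vowels /i/ and /i/, so it spirantizes to the fricative [v]. /t/ is a stop between vowels /i/ and /u/, so it spirantizes to the fricative [s]. /baibiitumpinto/ → baiviisumpinto.
Rule 2 (high vowel syncope): no segment meets the environment; /baiviisumpinto/ is unchanged.
Rule 3 (post-nasal voicing): /p/ is a voiceless stop immediately after the nasal /m/, so it voices to [b]. /t/ is a voiceless stop immediately after the nasal /n/, so it voices to [d]. /baiviisumpinto/ → baiviisumbindo.
Rule 4 (final vowel raising): /o/ is a mid vowel in word-final position, so it raises to [u]. /baiviisumbindo/ → baiviisumbindu.

baiviisumbindu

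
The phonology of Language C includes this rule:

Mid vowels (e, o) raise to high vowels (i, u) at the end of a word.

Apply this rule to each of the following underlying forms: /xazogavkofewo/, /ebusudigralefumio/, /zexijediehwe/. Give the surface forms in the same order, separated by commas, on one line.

xazogavkofewu, ebusudigralefumiu, zexijediehwi

/xazogavkofewo/: /o/ is a mid vowel in word-final position, so it raises to [u]. → [xazogavkofewu].
/ebusudigralefumio/: /o/ is a mid vowel in word-final position, so it raises to [u]. → [ebusudigralefumiu].
/zexijediehwe/: /e/ is a mid vowel in word-final position, so it raises to [i]. → [zexijediehwi].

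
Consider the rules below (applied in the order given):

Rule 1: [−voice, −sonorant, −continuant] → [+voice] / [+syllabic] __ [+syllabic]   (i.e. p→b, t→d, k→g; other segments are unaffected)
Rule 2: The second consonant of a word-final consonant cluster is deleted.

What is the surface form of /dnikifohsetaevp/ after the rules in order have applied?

Rule 1 (intervocalic voicing): /k/ is a voiceless stop between vowels /i/ and /i/, so it voices to [g]. /t/ is a voiceless stop between vowels /e/ and /a/, so it voices to [d]. /dnikifohsetaevp/ → dnigifohsedaevp.
Rule 2 (final cluster simplification): /p/ is the second consonant of a word-final cluster /vp/, so it deletes. /dnigifohsedaevp/ → dnigifohsedaev.

dnigifohsedaev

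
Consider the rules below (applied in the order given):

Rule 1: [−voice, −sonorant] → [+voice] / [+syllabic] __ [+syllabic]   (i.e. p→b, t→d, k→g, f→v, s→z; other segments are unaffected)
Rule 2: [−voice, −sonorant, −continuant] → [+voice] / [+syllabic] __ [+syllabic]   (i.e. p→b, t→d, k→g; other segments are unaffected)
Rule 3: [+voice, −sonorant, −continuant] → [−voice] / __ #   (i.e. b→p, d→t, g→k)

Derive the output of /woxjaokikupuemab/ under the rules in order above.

woxjaogigubuemap

Rule 1 (intervocalic voicing): /k/ is a voiceless obstruent between vowels /o/ and /i/, so it voices to [g]. /k/ is a voiceless obstruent between vowels /i/ and /u/, so it voices to [g]. /p/ is a voiceless obstruent between vowels /u/ and /u/, so it voices to [b]. /woxjaokikupuemab/ → woxjaogigubuemab.
Rule 2 (intervocalic voicing): no segment meets the environment; /woxjaogigubuemab/ is unchanged.
Rule 3 (final devoicing): /b/ is a voiced stop in word-final position, so it devoices to [p]. /woxjaogigubuemab/ → woxjaogigubuemap.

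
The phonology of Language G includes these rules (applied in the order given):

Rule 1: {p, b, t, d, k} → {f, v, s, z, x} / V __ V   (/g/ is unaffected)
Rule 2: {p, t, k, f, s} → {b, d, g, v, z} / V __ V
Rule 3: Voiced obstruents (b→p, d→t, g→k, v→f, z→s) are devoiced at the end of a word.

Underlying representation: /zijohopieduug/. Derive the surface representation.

Rule 1 (intervocalic spirantization): /p/ is a stop between vowels /o/ and /i/, so it spirantizes to the fricative [f]. /d/ is a stop between vowels /e/ and /u/, so it spirantizes to the fricative [z]. /zijohopieduug/ → zijohofiezuug.
Rule 2 (intervocalic voicing): /f/ is a voiceless obstruent between vowels /o/ and /i/, so it voices to [v]. /zijohofiezuug/ → zijohoviezuug.
Rule 3 (final devoicing): /g/ is a voiced obstruent in word-final position, so it devoices to [k]. /zijohoviezuug/ → zijohoviezuuk.

zijohoviezuuk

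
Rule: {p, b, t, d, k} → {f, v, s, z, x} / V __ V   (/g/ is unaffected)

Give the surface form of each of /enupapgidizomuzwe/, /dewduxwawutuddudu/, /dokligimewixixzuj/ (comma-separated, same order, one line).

/enupapgidizomuzwe/: /p/ is a stop between vowels /u/ and /a/, so it spirantizes to the fricative [f]. /d/ is a stop between vowels /i/ and /i/, so it spirantizes to the fricative [z]. → [enufapgizizomuzwe].
/dewduxwawutuddudu/: /t/ is a stop between vowels /u/ and /u/, so it spirantizes to the fricative [s]. /d/ is a stop between vowels /u/ and /u/, so it spirantizes to the fricative [z]. → [dewduxwawusudduzu].
/dokligimewixixzuj/: the rule's environment is not met; surfaces unchanged as [dokligimewixixzuj].

enufapgizizomuzwe, dewduxwawusudduzu, dokligimewixixzuj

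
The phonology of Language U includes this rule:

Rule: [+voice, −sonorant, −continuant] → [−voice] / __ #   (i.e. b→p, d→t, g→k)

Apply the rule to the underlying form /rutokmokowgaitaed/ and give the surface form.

rutokmokowgaitaet

Scanning /rutokmokowgaitaed/: /g/ at position 11 is not in the conditioning environment; /d/ is a voiced stop in word-final position, so it devoices to [t].
Result: [rutokmokowgaitaet].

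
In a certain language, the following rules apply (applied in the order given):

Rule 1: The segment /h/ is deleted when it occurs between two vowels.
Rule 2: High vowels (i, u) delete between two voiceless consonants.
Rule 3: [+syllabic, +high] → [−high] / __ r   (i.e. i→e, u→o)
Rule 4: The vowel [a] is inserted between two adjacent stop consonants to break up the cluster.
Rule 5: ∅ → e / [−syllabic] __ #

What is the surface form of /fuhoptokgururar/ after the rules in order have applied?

Rule 1 (intervocalic h-deletion): /h/ occurs between vowels /u/ and /o/, so it deletes. /fuhoptokgururar/ → fuoptokgururar.
Rule 2 (high vowel syncope): no segment meets the environment; /fuoptokgururar/ is unchanged.
Rule 3 (pre-rhotic lowering): /u/ is a high vowel immediately before /r/, so it lowers to [o]. /u/ is a high vowel immediately before /r/, so it lowers to [o]. /fuoptokgururar/ → fuoptokgororar.
Rule 4 (stop-cluster a-epenthesis): /p/ and /t/ form a stop–stop cluster, so [a] is inserted between them. /k/ and /g/ form a stop–stop cluster, so [a] is inserted between them. /fuoptokgororar/ → fuopatokagororar.
Rule 5 (final e-epenthesis): the form ends in the consonant /r/, so [e] is inserted word-finally. /fuopatokagororar/ → fuopatokagororare.

fuopatokagororare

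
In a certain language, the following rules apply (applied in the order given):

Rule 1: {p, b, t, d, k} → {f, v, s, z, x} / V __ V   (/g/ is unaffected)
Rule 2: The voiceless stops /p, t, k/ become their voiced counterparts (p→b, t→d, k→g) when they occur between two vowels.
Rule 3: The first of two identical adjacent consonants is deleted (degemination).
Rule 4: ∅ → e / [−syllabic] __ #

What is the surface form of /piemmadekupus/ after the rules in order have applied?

piemazexufuse

Rule 1 (intervocalic spirantization): /d/ is a stop between vowels /a/ and /e/, so it spirantizes to the fricative [z]. /k/ is a stop between vowels /e/ and /u/, so it spirantizes to the fricative [x]. /p/ is a stop between vowels /u/ and /u/, so it spirantizes to the fricative [f]. /piemmadekupus/ → piemmazexufus.
Rule 2 (intervocalic voicing): no segment meets the environment; /piemmazexufus/ is unchanged.
Rule 3 (degemination): /mm/ is a geminate; the first /m/ deletes. /piemmazexufus/ → piemazexufus.
Rule 4 (final e-epenthesis): the form ends in the consonant /s/, so [e] is inserted word-finally. /piemazexufus/ → piemazexufuse.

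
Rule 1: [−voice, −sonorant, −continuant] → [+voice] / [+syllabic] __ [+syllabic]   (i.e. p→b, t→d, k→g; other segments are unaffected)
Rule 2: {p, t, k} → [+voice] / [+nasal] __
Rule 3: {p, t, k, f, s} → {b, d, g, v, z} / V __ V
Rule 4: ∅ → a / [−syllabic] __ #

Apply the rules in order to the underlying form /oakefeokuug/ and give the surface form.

oageveoguuga

Rule 1 (intervocalic voicing): /k/ is a voiceless stop between vowels /a/ and /e/, so it voices to [g]. /k/ is a voiceless stop between vowels /o/ and /u/, so it voices to [g]. /oakefeokuug/ → oagefeoguug.
Rule 2 (post-nasal voicing): no segment meets the environment; /oagefeoguug/ is unchanged.
Rule 3 (intervocalic voicing): /f/ is a voiceless obstruent between vowels /e/ and /e/, so it voices to [v]. /oagefeoguug/ → oageveoguug.
Rule 4 (final a-epenthesis): the form ends in the consonant /g/, so [a] is inserted word-finally. /oageveoguug/ → oageveoguuga.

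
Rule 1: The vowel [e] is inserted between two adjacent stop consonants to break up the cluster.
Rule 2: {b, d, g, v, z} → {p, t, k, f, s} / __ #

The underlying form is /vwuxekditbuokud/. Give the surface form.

Rule 1 (stop-cluster e-epenthesis): /k/ and /d/ form a stop–stop cluster, so [e] is inserted between them. /t/ and /b/ form a stop–stop cluster, so [e] is inserted between them. /vwuxekditbuokud/ → vwuxekeditebuokud.
Rule 2 (final devoicing): /d/ is a voiced obstruent in word-final position, so it devoices to [t]. /vwuxekeditebuokud/ → vwuxekeditebuokut.

vwuxekeditebuokut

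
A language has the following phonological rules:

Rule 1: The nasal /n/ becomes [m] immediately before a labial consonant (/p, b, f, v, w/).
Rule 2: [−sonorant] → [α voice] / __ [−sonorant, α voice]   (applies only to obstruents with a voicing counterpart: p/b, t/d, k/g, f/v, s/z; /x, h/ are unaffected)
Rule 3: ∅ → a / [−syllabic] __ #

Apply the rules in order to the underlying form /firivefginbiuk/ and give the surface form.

firivevgimbiuka

Rule 1 (nasal place assimilation): /n/ precedes the labial consonant /b/, so it assimilates in place to [m]. /firivefginbiuk/ → firivefgimbiuk.
Rule 2 (regressive voicing assimilation): /f/ precedes the voiced obstruent /g/, so it voices to [v] by assimilation. /firivefgimbiuk/ → firivevgimbiuk.
Rule 3 (final a-epenthesis): the form ends in the consonant /k/, so [a] is inserted word-finally. /firivevgimbiuk/ → firivevgimbiuka.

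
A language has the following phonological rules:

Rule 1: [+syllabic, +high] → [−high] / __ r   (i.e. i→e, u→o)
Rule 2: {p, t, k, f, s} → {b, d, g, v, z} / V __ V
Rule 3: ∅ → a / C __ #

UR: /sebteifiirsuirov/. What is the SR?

sebteiviersuerova

Rule 1 (pre-rhotic lowering): /i/ is a high vowel immediately before /r/, so it lowers to [e]. /i/ is a high vowel immediately before /r/, so it lowers to [e]. /sebteifiirsuirov/ → sebteifiersuerov.
Rule 2 (intervocalic voicing): /f/ is a voiceless obstruent between vowels /i/ and /i/, so it voices to [v]. /sebteifiersuerov/ → sebteiviersuerov.
Rule 3 (final a-epenthesis): the form ends in the consonant /v/, so [a] is inserted word-finally. /sebteiviersuerov/ → sebteiviersuerova.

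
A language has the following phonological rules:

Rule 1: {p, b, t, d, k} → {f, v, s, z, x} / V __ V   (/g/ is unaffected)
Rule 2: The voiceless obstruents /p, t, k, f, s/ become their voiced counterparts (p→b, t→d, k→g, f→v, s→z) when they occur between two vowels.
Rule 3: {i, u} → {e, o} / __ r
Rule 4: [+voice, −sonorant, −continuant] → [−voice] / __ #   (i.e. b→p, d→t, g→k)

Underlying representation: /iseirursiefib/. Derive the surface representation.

izeerorsievip

Rule 1 (intervocalic spirantization): no segment meets the environment; /iseirursiefib/ is unchanged.
Rule 2 (intervocalic voicing): /s/ is a voiceless obstruent between vowels /i/ and /e/, so it voices to [z]. /f/ is a voiceless obstruent between vowels /e/ and /i/, so it voices to [v]. /iseirursiefib/ → izeirursievib.
Rule 3 (pre-rhotic lowering): /i/ is a high vowel immediately before /r/, so it lowers to [e]. /u/ is a high vowel immediately before /r/, so it lowers to [o]. /izeirursievib/ → izeerorsievib.
Rule 4 (final devoicing): /b/ is a voiced stop in word-final position, so it devoices to [p]. /izeerorsievib/ → izeerorsievip.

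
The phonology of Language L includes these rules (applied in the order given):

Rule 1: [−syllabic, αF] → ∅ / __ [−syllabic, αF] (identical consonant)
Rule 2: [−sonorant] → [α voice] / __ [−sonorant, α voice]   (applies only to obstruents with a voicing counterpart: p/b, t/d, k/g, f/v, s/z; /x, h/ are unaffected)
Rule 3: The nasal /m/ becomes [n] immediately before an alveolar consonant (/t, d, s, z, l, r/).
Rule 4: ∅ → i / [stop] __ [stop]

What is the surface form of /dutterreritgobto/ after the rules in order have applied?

Rule 1 (degemination): /tt/ is a geminate; the first /t/ deletes. /rr/ is a geminate; the first /r/ deletes. /dutterreritgobto/ → dutereritgobto.
Rule 2 (regressive voicing assimilation): /t/ precedes the voiced obstruent /g/, so it voices to [d] by assimilation. /b/ precedes the voiceless obstruent /t/, so it devoices to [p] by assimilation. /dutereritgobto/ → dutereridgopto.
Rule 3 (nasal place assimilation): no segment meets the environment; /dutereridgopto/ is unchanged.
Rule 4 (stop-cluster i-epenthesis): /d/ and /g/ form a stop–stop cluster, so [i] is inserted between them. /p/ and /t/ form a stop–stop cluster, so [i] is inserted between them. /dutereridgopto/ → dutereridigopito.

dutereridigopito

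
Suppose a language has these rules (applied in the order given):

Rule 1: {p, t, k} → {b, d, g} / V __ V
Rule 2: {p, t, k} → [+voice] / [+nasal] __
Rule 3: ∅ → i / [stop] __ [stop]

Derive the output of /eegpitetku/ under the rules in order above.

eegipidetiku

Rule 1 (intervocalic voicing): /t/ is a voiceless stop between vowels /i/ and /e/, so it voices to [d]. /eegpitetku/ → eegpidetku.
Rule 2 (post-nasal voicing): no segment meets the environment; /eegpidetku/ is unchanged.
Rule 3 (stop-cluster i-epenthesis): /g/ and /p/ form a stop–stop cluster, so [i] is inserted between them. /t/ and /k/ form a stop–stop cluster, so [i] is inserted between them. /eegpidetku/ → eegipidetiku.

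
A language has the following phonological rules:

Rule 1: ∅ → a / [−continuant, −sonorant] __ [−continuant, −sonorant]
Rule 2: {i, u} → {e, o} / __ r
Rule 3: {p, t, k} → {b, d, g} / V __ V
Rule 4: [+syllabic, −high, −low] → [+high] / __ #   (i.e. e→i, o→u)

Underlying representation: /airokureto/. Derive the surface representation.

Rule 1 (stop-cluster a-epenthesis): no segment meets the environment; /airokureto/ is unchanged.
Rule 2 (pre-rhotic lowering): /i/ is a high vowel immediately before /r/, so it lowers to [e]. /u/ is a high vowel immediately before /r/, so it lowers to [o]. /airokureto/ → aerokoreto.
Rule 3 (intervocalic voicing): /k/ is a voiceless stop between vowels /o/ and /o/, so it voices to [g]. /t/ is a voiceless stop between vowels /e/ and /o/, so it voices to [d]. /aerokoreto/ → aerogoredo.
Rule 4 (final vowel raising): /o/ is a mid vowel in word-final position, so it raises to [u]. /aerogoredo/ → aerogoredu.

aerogoredu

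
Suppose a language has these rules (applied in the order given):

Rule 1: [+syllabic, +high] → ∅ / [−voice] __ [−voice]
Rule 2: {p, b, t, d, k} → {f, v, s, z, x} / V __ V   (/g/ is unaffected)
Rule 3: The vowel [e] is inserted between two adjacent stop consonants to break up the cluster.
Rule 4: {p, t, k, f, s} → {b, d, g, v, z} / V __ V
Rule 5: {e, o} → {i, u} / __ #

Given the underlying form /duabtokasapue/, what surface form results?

duabedoxazavui

Rule 1 (high vowel syncope): no segment meets the environment; /duabtokasapue/ is unchanged.
Rule 2 (intervocalic spirantization): /k/ is a stop between vowels /o/ and /a/, so it spirantizes to the fricative [x]. /p/ is a stop between vowels /a/ and /u/, so it spirantizes to the fricative [f]. /duabtokasapue/ → duabtoxasafue.
Rule 3 (stop-cluster e-epenthesis): /b/ and /t/ form a stop–stop cluster, so [e] is inserted between them. /duabtoxasafue/ → duabetoxasafue.
Rule 4 (intervocalic voicing): /t/ is a voiceless obstruent between vowels /e/ and /o/, so it voices to [d]. /s/ is a voiceless obstruent between vowels /a/ and /a/, so it voices to [z]. /f/ is a voiceless obstruent between vowels /a/ and /u/, so it voices to [v]. /duabetoxasafue/ → duabedoxazavue.
Rule 5 (final vowel raising): /e/ is a mid vowel in word-final position, so it raises to [i]. /duabedoxazavue/ → duabedoxazavui.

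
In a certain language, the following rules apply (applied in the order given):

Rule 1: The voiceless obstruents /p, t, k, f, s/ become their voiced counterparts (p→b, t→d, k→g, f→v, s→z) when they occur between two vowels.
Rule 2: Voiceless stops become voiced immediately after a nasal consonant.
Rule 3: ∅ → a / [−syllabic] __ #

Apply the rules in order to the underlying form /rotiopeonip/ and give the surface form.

rodiobeonipa

Rule 1 (intervocalic voicing): /t/ is a voiceless obstruent between vowels /o/ and /i/, so it voices to [d]. /p/ is a voiceless obstruent between vowels /o/ and /e/, so it voices to [b]. /rotiopeonip/ → rodiobeonip.
Rule 2 (post-nasal voicing): no segment meets the environment; /rodiobeonip/ is unchanged.
Rule 3 (final a-epenthesis): the form ends in the consonant /p/, so [a] is inserted word-finally. /rodiobeonip/ → rodiobeonipa.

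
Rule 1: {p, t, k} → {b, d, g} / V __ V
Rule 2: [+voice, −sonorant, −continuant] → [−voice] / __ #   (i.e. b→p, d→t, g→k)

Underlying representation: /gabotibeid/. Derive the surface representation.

gabodibeit

Rule 1 (intervocalic voicing): /t/ is a voiceless stop between vowels /o/ and /i/, so it voices to [d]. /gabotibeid/ → gabodibeid.
Rule 2 (final devoicing): /d/ is a voiced stop in word-final position, so it devoices to [t]. /gabodibeid/ → gabodibeit.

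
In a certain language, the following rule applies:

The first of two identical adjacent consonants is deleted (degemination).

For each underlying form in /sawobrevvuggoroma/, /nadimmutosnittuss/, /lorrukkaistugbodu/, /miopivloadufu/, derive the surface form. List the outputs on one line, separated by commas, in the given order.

/sawobrevvuggoroma/: /vv/ is a geminate; the first /v/ deletes. /gg/ is a geminate; the first /g/ deletes. → [sawobrevugoroma].
/nadimmutosnittuss/: /mm/ is a geminate; the first /m/ deletes. /tt/ is a geminate; the first /t/ deletes. /ss/ is a geminate; the first /s/ deletes. → [nadimutosnitus].
/lorrukkaistugbodu/: /rr/ is a geminate; the first /r/ deletes. /kk/ is a geminate; the first /k/ deletes. → [lorukaistugbodu].
/miopivloadufu/: the rule's environment is not met; surfaces unchanged as [miopivloadufu].

sawobrevugoroma, nadimutosnitus, lorukaistugbodu, miopivloadufu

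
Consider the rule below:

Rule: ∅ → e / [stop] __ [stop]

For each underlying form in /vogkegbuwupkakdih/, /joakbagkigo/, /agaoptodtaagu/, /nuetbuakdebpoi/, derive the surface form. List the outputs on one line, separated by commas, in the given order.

/vogkegbuwupkakdih/: /g/ and /k/ form a stop–stop cluster, so [e] is inserted between them. /g/ and /b/ form a stop–stop cluster, so [e] is inserted between them. /p/ and /k/ form a stop–stop cluster, so [e] is inserted between them. /k/ and /d/ form a stop–stop cluster, so [e] is inserted between them. → [vogekegebuwupekakedih].
/joakbagkigo/: /k/ and /b/ form a stop–stop cluster, so [e] is inserted between them. /g/ and /k/ form a stop–stop cluster, so [e] is inserted between them. → [joakebagekigo].
/agaoptodtaagu/: /p/ and /t/ form a stop–stop cluster, so [e] is inserted between them. /d/ and /t/ form a stop–stop cluster, so [e] is inserted between them. → [agaopetodetaagu].
/nuetbuakdebpoi/: /t/ and /b/ form a stop–stop cluster, so [e] is inserted between them. /k/ and /d/ form a stop–stop cluster, so [e] is inserted between them. /b/ and /p/ form a stop–stop cluster, so [e] is inserted between them. → [nuetebuakedebepoi].

vogekegebuwupekakedih, joakebagekigo, agaopetodetaagu, nuetebuakedebepoi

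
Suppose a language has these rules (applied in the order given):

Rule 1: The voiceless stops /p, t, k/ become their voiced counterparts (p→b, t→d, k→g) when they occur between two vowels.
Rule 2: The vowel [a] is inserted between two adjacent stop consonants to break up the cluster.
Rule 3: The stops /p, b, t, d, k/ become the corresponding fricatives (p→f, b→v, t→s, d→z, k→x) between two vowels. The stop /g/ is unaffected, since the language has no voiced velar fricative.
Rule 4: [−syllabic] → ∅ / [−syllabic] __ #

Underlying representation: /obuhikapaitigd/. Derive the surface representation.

Rule 1 (intervocalic voicing): /k/ is a voiceless stop between vowels /i/ and /a/, so it voices to [g]. /p/ is a voiceless stop between vowels /a/ and /a/, so it voices to [b]. /t/ is a voiceless stop between vowels /i/ and /i/, so it voices to [d]. /obuhikapaitigd/ → obuhigabaidigd.
Rule 2 (stop-cluster a-epenthesis): /g/ and /d/ form a stop–stop cluster, so [a] is inserted between them. /obuhigabaidigd/ → obuhigabaidigad.
Rule 3 (intervocalic spirantization): /b/ is a stop between vowels /o/ and /u/, so it spirantizes to the fricative [v]. /b/ is a stop between vowels /a/ and /a/, so it spirantizes to the fricative [v]. /d/ is a stop between vowels /i/ and /i/, so it spirantizes to the fricative [z]. /obuhigabaidigad/ → ovuhigavaizigad.
Rule 4 (final cluster simplification): no segment meets the environment; /ovuhigavaizigad/ is unchanged.

ovuhigavaizigad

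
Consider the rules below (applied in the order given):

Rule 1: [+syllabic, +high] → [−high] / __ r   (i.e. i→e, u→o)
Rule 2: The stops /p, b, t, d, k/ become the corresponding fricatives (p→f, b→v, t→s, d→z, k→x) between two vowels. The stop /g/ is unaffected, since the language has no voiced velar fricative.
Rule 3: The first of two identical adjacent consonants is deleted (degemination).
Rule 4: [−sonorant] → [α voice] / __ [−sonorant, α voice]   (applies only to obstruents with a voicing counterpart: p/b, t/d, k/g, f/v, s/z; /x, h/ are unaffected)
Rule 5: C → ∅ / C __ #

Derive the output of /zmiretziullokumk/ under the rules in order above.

Rule 1 (pre-rhotic lowering): /i/ is a high vowel immediately before /r/, so it lowers to [e]. /zmiretziullokumk/ → zmeretziullokumk.
Rule 2 (intervocalic spirantization): /k/ is a stop between vowels /o/ and /u/, so it spirantizes to the fricative [x]. /zmeretziullokumk/ → zmeretziulloxumk.
Rule 3 (degemination): /ll/ is a geminate; the first /l/ deletes. /zmeretziulloxumk/ → zmeretziuloxumk.
Rule 4 (regressive voicing assimilation): /t/ precedes the voiced obstruent /z/, so it voices to [d] by assimilation. /zmeretziuloxumk/ → zmeredziuloxumk.
Rule 5 (final cluster simplification): /k/ is the second consonant of a word-final cluster /mk/, so it deletes. /zmeredziuloxumk/ → zmeredziuloxum.

zmeredziuloxum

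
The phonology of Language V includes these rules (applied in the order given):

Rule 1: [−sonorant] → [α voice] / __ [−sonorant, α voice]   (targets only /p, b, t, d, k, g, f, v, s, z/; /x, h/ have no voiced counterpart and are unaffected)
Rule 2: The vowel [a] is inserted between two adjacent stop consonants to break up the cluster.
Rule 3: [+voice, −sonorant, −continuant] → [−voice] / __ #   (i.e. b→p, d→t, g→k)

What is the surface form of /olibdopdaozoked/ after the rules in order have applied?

Rule 1 (regressive voicing assimilation): /p/ precedes the voiced obstruent /d/, so it voices to [b] by assimilation. /olibdopdaozoked/ → olibdobdaozoked.
Rule 2 (stop-cluster a-epenthesis): /b/ and /d/ form a stop–stop cluster, so [a] is inserted between them. /b/ and /d/ form a stop–stop cluster, so [a] is inserted between them. /olibdobdaozoked/ → olibadobadaozoked.
Rule 3 (final devoicing): /d/ is a voiced stop in word-final position, so it devoices to [t]. /olibadobadaozoked/ → olibadobadaozoket.

olibadobadaozoket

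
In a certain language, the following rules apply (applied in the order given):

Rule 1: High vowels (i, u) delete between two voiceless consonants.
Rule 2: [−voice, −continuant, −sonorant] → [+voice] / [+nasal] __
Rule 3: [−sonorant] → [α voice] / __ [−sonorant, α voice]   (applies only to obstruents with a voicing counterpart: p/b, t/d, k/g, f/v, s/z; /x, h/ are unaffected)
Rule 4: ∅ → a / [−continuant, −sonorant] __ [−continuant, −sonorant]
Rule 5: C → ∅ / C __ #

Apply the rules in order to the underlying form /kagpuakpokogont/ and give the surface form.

kakapuakapokogon

Rule 1 (high vowel syncope): no segment meets the environment; /kagpuakpokogont/ is unchanged.
Rule 2 (post-nasal voicing): /t/ is a voiceless stop immediately after the nasal /n/, so it voices to [d]. /kagpuakpokogont/ → kagpuakpokogond.
Rule 3 (regressive voicing assimilation): /g/ precedes the voiceless obstruent /p/, so it devoices to [k] by assimilation. /kagpuakpokogond/ → kakpuakpokogond.
Rule 4 (stop-cluster a-epenthesis): /k/ and /p/ form a stop–stop cluster, so [a] is inserted between them. /k/ and /p/ form a stop–stop cluster, so [a] is inserted between them. /kakpuakpokogond/ → kakapuakapokogond.
Rule 5 (final cluster simplification): /d/ is the second consonant of a word-final cluster /nd/, so it deletes. /kakapuakapokogond/ → kakapuakapokogon.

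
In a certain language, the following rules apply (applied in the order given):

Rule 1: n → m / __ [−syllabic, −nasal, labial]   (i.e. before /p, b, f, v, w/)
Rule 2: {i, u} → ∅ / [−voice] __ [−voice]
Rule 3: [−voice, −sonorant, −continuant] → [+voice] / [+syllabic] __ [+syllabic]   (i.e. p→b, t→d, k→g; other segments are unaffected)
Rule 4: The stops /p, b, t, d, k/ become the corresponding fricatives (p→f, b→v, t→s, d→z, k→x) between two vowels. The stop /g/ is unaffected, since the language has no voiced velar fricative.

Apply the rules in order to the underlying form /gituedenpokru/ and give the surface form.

Rule 1 (nasal place assimilation): /n/ precedes the labial consonant /p/, so it assimilates in place to [m]. /gituedenpokru/ → gituedempokru.
Rule 2 (high vowel syncope): no segment meets the environment; /gituedempokru/ is unchanged.
Rule 3 (intervocalic voicing): /t/ is a voiceless stop between vowels /i/ and /u/, so it voices to [d]. /gituedempokru/ → giduedempokru.
Rule 4 (intervocalic spirantization): /d/ is a stop between vowels /i/ and /u/, so it spirantizes to the fricative [z]. /d/ is a stop between vowels /e/ and /e/, so it spirantizes to the fricative [z]. /giduedempokru/ → gizuezempokru.

gizuezempokru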